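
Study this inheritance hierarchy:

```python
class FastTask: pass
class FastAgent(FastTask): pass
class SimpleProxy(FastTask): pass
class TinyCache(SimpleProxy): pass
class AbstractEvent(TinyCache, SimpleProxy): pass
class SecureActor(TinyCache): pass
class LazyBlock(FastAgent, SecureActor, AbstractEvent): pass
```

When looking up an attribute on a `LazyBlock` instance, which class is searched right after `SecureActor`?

L[LazyBlock] = LazyBlock + merge(L[FastAgent], L[SecureActor], L[AbstractEvent], [FastAgent SecureActor AbstractEvent])
  take FastAgent:  [FastAgent FastTask object] + [SecureActor TinyCache SimpleProxy FastTask object] + [AbstractEvent TinyCache SimpleProxy FastTask object] + [FastAgent SecureActor AbstractEvent]
  take SecureActor:  [FastTask object] + [SecureActor TinyCache SimpleProxy FastTask object] + [AbstractEvent TinyCache SimpleProxy FastTask object] + [SecureActor AbstractEvent]
  take AbstractEvent:  [FastTask object] + [TinyCache SimpleProxy FastTask object] + [AbstractEvent TinyCache SimpleProxy FastTask object] + [AbstractEvent]
  take TinyCache:  [FastTask object] + [TinyCache SimpleProxy FastTask object] + [TinyCache SimpleProxy FastTask object]
  take SimpleProxy:  [FastTask object] + [SimpleProxy FastTask object] + [SimpleProxy FastTask object]
  take FastTask:  [FastTask object] + [FastTask object] + [FastTask object]
  take object:  [object] + [object] + [object]
MRO: LazyBlock FastAgent SecureActor AbstractEvent TinyCache SimpleProxy FastTask object
SecureActor is at position 2; next is AbstractEvent.

AbstractEvent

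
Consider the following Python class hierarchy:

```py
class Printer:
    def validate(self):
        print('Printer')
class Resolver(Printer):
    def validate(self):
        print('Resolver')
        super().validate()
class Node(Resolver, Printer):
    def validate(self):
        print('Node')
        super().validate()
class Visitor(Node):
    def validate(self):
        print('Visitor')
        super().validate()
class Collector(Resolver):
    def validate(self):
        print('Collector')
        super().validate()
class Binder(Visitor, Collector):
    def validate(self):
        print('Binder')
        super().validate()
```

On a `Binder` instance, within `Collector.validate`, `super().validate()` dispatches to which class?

L[Binder] = Binder + merge(L[Visitor], L[Collector], [Visitor Collector])
  take Visitor:  [Visitor Node Resolver Printer object] + [Collector Resolver Printer object] + [Visitor Collector]
  take Node:  [Node Resolver Printer object] + [Collector Resolver Printer object] + [Collector]
  take Collector:  [Resolver Printer object] + [Collector Resolver Printer object] + [Collector]
  take Resolver:  [Resolver Printer object] + [Resolver Printer object]
  take Printer:  [Printer object] + [Printer object]
  take object:  [object] + [object]
MRO: Binder Visitor Node Collector Resolver Printer object
super() in Collector.validate on a Binder instance goes to the class after Collector in Binder's MRO: Resolver.

Resolver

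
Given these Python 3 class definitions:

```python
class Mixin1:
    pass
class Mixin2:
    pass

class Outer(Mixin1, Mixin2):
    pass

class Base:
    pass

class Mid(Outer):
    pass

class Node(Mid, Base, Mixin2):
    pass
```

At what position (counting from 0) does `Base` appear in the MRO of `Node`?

L[Node] = Node + merge(L[Mid], L[Base], L[Mixin2], [Mid Base Mixin2])
  take Mid:  [Mid Outer Mixin1 Mixin2 object] + [Base object] + [Mixin2 object] + [Mid Base Mixin2]
  take Outer:  [Outer Mixin1 Mixin2 object] + [Base object] + [Mixin2 object] + [Base Mixin2]
  take Mixin1:  [Mixin1 Mixin2 object] + [Base object] + [Mixin2 object] + [Base Mixin2]
  take Base:  [Mixin2 object] + [Base object] + [Mixin2 object] + [Base Mixin2]
  take Mixin2:  [Mixin2 object] + [object] + [Mixin2 object] + [Mixin2]
  take object:  [object] + [object] + [object]
MRO: Node Mid Outer Mixin1 Base Mixin2 object
Base sits at index 4.

4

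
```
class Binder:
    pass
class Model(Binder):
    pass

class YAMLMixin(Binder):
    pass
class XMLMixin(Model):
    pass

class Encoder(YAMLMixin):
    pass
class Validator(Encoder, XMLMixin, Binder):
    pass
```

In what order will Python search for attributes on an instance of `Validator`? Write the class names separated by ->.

Validator -> Encoder -> YAMLMixin -> XMLMixin -> Model -> Binder -> object

L[Validator] = Validator + merge(L[Encoder], L[XMLMixin], L[Binder], [Encoder XMLMixin Binder])
  take Encoder:  [Encoder YAMLMixin Binder object] + [XMLMixin Model Binder object] + [Binder object] + [Encoder XMLMixin Binder]
  take YAMLMixin:  [YAMLMixin Binder object] + [XMLMixin Model Binder object] + [Binder object] + [XMLMixin Binder]
  take XMLMixin:  [Binder object] + [XMLMixin Model Binder object] + [Binder object] + [XMLMixin Binder]
  take Model:  [Binder object] + [Model Binder object] + [Binder object] + [Binder]
  take Binder:  [Binder object] + [Binder object] + [Binder object] + [Binder]
  take object:  [object] + [object] + [object]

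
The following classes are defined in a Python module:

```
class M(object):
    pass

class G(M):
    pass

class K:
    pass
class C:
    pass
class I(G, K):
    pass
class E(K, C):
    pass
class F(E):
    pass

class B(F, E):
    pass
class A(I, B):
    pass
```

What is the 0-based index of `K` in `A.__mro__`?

L[A] = A + merge(L[I], L[B], [I B])
  take I:  [I G M K object] + [B F E K C object] + [I B]
  take G:  [G M K object] + [B F E K C object] + [B]
  take M:  [M K object] + [B F E K C object] + [B]
  take B:  [K object] + [B F E K C object] + [B]
  take F:  [K object] + [F E K C object]
  take E:  [K object] + [E K C object]
  take K:  [K object] + [K C object]
  take C:  [object] + [C object]
  take object:  [object] + [object]
MRO: A I G M B F E K C object
K sits at index 7.

7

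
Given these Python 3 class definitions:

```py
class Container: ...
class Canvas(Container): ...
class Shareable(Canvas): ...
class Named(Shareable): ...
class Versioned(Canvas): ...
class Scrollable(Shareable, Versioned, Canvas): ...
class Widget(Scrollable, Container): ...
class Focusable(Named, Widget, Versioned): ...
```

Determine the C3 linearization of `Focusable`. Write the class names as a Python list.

[Focusable, Named, Widget, Scrollable, Shareable, Versioned, Canvas, Container, object]

L[Focusable] = Focusable + merge(L[Named], L[Widget], L[Versioned], [Named Widget Versioned])
  take Named:  [Named Shareable Canvas Container object] + [Widget Scrollable Shareable Versioned Canvas Container object] + [Versioned Canvas Container object] + [Named Widget Versioned]
  take Widget:  [Shareable Canvas Container object] + [Widget Scrollable Shareable Versioned Canvas Container object] + [Versioned Canvas Container object] + [Widget Versioned]
  take Scrollable:  [Shareable Canvas Container object] + [Scrollable Shareable Versioned Canvas Container object] + [Versioned Canvas Container object] + [Versioned]
  take Shareable:  [Shareable Canvas Container object] + [Shareable Versioned Canvas Container object] + [Versioned Canvas Container object] + [Versioned]
  take Versioned:  [Canvas Container object] + [Versioned Canvas Container object] + [Versioned Canvas Container object] + [Versioned]
  take Canvas:  [Canvas Container object] + [Canvas Container object] + [Canvas Container object]
  take Container:  [Container object] + [Container object] + [Container object]
  take object:  [object] + [object] + [object]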